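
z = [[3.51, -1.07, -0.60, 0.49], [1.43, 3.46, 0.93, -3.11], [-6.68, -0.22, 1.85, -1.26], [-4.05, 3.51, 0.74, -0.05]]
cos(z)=[[-2.6, 2.47, 0.12, 0.99],[4.66, -12.02, -4.95, 11.87],[1.60, 2.97, 1.07, -1.12],[9.56, -10.12, -0.52, -1.24]]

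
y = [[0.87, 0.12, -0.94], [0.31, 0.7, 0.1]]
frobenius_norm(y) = 1.50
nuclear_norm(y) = 2.04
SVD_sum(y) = [[0.89,  0.27,  -0.87], [0.21,  0.06,  -0.2]] + [[-0.02,  -0.15,  -0.07], [0.1,  0.64,  0.30]]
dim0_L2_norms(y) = [0.92, 0.71, 0.95]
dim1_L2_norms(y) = [1.29, 0.77]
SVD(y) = [[-0.97, -0.23], [-0.23, 0.97]] @ diag([1.30964425879837, 0.7320054066716082]) @ [[-0.70,-0.21,0.68],[0.14,0.89,0.42]]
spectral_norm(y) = 1.31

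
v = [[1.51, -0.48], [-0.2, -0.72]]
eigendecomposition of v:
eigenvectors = [[1.0,0.21],[-0.09,0.98]]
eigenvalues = [1.55, -0.76]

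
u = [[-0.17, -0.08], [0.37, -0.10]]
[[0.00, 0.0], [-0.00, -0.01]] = u @ [[-0.01, -0.02], [-0.01, -0.01]]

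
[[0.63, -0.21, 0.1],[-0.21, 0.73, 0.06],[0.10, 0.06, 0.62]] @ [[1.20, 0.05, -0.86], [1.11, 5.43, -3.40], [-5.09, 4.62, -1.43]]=[[0.01, -0.65, 0.03], [0.25, 4.23, -2.39], [-2.97, 3.20, -1.18]]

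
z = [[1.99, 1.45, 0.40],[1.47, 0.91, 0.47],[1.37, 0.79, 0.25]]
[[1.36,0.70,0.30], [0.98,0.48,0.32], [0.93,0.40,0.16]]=z @ [[0.66, 0.05, -0.07], [0.05, 0.38, 0.12], [-0.07, 0.12, 0.66]]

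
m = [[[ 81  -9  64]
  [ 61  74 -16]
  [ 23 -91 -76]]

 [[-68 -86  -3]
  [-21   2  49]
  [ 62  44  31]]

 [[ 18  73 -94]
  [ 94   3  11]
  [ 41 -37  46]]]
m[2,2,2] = 46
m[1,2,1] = 44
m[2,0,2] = -94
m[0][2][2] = -76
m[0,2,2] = -76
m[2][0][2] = -94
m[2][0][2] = -94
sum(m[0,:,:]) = 111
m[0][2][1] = -91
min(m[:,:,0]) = -68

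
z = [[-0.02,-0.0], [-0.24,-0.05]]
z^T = [[-0.02, -0.24],[-0.00, -0.05]]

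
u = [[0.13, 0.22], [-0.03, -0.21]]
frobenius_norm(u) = 0.33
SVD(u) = [[-0.77,  0.63], [0.63,  0.77]] @ diag([0.32598746842557136, 0.0634993734574376]) @ [[-0.37, -0.93], [0.93, -0.37]]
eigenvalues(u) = [0.11, -0.19]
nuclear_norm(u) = 0.39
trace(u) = -0.08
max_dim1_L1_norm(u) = 0.35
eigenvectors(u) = [[1.00,-0.57], [-0.09,0.82]]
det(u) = -0.02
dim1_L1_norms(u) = [0.35, 0.24]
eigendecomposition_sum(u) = [[0.12, 0.08],[-0.01, -0.01]] + [[0.01, 0.14], [-0.02, -0.20]]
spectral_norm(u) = 0.33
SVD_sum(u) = [[0.09, 0.23],[-0.08, -0.19]] + [[0.04, -0.01], [0.05, -0.02]]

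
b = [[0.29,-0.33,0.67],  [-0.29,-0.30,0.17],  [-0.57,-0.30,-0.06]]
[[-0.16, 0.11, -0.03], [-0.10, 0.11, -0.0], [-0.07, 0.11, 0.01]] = b@[[0.07,  -0.16,  -0.11], [0.15,  -0.09,  0.15], [-0.19,  0.19,  0.07]]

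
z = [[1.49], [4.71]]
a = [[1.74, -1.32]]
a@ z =[[-3.62]]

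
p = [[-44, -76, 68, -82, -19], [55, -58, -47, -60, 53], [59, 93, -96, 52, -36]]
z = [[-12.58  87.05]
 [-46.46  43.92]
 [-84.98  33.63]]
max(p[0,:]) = 68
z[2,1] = 33.63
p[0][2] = 68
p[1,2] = -47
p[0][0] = -44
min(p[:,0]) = -44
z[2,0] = -84.98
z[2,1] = 33.63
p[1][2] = -47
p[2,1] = 93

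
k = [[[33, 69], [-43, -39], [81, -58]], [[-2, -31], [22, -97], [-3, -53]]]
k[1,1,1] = -97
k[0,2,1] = -58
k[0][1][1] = -39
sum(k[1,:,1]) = -181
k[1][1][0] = 22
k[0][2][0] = 81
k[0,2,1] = -58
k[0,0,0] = 33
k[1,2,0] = -3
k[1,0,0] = -2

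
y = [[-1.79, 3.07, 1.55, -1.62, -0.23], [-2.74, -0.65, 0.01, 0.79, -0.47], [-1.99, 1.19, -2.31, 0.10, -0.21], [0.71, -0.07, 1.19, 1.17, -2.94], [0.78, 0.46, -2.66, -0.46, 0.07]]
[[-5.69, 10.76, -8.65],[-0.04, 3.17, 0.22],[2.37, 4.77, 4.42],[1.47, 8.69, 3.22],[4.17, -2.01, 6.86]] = y @ [[0.42, -1.08, 0.61], [-0.68, 2.97, -0.89], [-1.64, 0.68, -2.71], [0.32, 1.19, 0.64], [-0.92, -2.54, -1.77]]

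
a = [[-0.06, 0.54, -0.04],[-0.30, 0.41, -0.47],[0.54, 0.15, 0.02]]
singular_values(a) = [0.82, 0.59, 0.26]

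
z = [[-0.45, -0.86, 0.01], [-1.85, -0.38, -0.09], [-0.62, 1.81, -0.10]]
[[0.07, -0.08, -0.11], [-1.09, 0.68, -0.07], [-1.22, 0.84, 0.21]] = z@[[0.68, -0.44, -0.02], [-0.44, 0.32, 0.14], [-0.02, 0.14, 0.56]]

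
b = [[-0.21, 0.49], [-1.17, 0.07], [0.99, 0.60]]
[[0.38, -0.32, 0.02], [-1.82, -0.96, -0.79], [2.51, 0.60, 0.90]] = b @ [[1.64, 0.80, 0.70],[1.48, -0.32, 0.35]]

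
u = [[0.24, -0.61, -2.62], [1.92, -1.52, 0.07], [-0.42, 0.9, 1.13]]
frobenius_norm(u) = 3.94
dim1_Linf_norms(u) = [2.62, 1.92, 1.13]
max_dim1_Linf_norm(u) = 2.62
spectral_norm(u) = 3.19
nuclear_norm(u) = 5.76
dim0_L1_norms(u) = [2.58, 3.03, 3.82]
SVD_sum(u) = [[0.95,-1.20,-1.90], [0.56,-0.71,-1.12], [-0.58,0.73,1.16]] + [[-0.77, 0.50, -0.7],[1.32, -0.86, 1.20],[0.01, -0.01, 0.01]] + [[0.07, 0.08, -0.02], [0.04, 0.05, -0.01], [0.15, 0.18, -0.04]]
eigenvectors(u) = [[-0.12+0.00j, -0.74+0.00j, -0.74-0.00j], [0.94+0.00j, (-0.56+0.16j), (-0.56-0.16j)], [-0.31+0.00j, (0.29+0.15j), (0.29-0.15j)]]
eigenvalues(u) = [(-1.78+0j), (0.81+0.65j), (0.81-0.65j)]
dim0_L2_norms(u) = [1.98, 1.87, 2.85]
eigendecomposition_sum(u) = [[-0.17+0.00j, 0.15-0.00j, -0.16+0.00j], [1.40-0.00j, -1.19+0.00j, (1.29-0j)], [-0.46+0.00j, (0.39-0j), -0.42+0.00j]] + [[0.21+0.50j, (-0.38+0.54j), -1.23+1.46j], [(0.26+0.33j), -0.17+0.48j, -0.61+1.36j], [0.02-0.24j, 0.26-0.14j, (0.78-0.33j)]] + [[0.21-0.50j,-0.38-0.54j,-1.23-1.46j], [(0.26-0.33j),-0.17-0.48j,-0.61-1.36j], [0.02+0.24j,(0.26+0.14j),(0.78+0.33j)]]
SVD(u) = [[-0.76,0.51,0.40],[-0.45,-0.86,0.23],[0.47,-0.01,0.89]] @ diag([3.1949940316842222, 2.2980972309984637, 0.26431468816430714]) @ [[-0.39, 0.49, 0.78],  [-0.67, 0.43, -0.61],  [0.64, 0.76, -0.16]]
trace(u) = -0.15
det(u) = -1.94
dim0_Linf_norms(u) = [1.92, 1.52, 2.62]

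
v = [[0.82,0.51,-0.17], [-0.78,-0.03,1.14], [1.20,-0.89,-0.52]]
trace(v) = 0.27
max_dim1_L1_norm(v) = 2.61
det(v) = 1.21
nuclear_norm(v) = 3.60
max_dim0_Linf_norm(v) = 1.2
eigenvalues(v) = [(0.77+0j), (-0.25+1.23j), (-0.25-1.23j)]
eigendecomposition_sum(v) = [[(0.62-0j), 0.25+0.00j, 0.13+0.00j], [(0.11-0j), (0.04+0j), 0.02+0.00j], [(0.5-0j), (0.2+0j), 0.11+0.00j]] + [[0.10+0.15j, (0.13-0.18j), -0.15-0.14j], [(-0.44-0.18j), -0.04+0.60j, 0.56+0.09j], [(0.35-0.34j), -0.54-0.28j, (-0.31+0.48j)]] + [[0.10-0.15j, 0.13+0.18j, (-0.15+0.14j)], [(-0.44+0.18j), (-0.04-0.6j), 0.56-0.09j], [(0.35+0.34j), -0.54+0.28j, (-0.31-0.48j)]]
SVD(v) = [[-0.31,  0.64,  -0.71],[0.62,  -0.42,  -0.66],[-0.72,  -0.64,  -0.26]] @ diag([2.0177699114182275, 0.9495184452355012, 0.6323126653269211]) @ [[-0.79, 0.23, 0.56], [0.08, 0.96, -0.27], [-0.6, -0.17, -0.78]]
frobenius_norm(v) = 2.32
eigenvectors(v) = [[(0.77+0j), (-0.04+0.25j), -0.04-0.25j], [0.14+0.00j, (-0.27-0.62j), -0.27+0.62j], [0.62+0.00j, (0.69+0j), 0.69-0.00j]]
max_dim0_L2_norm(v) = 1.65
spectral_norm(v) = 2.02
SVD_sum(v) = [[0.50,-0.14,-0.35], [-1.00,0.29,0.71], [1.15,-0.33,-0.82]] + [[0.05, 0.58, -0.16], [-0.03, -0.39, 0.11], [-0.05, -0.59, 0.17]] + [[0.27,0.07,0.35], [0.25,0.07,0.33], [0.1,0.03,0.13]]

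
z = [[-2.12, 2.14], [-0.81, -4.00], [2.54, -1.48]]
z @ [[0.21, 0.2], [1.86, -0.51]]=[[3.54, -1.52], [-7.61, 1.88], [-2.22, 1.26]]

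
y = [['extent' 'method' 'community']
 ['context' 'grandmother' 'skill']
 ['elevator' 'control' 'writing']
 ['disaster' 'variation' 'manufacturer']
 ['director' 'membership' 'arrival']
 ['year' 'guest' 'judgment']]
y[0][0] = 'extent'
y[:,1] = ['method', 'grandmother', 'control', 'variation', 'membership', 'guest']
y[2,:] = ['elevator', 'control', 'writing']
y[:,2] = ['community', 'skill', 'writing', 'manufacturer', 'arrival', 'judgment']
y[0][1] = 'method'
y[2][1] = 'control'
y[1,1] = 'grandmother'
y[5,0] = 'year'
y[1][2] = 'skill'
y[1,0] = 'context'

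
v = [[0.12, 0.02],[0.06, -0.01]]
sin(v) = [[0.12, 0.02], [0.06, -0.01]]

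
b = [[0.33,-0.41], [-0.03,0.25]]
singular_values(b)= [0.57, 0.12]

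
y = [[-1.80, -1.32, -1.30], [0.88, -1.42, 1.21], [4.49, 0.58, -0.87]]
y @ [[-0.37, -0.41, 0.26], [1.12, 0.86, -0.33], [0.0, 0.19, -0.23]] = [[-0.81, -0.64, 0.27], [-1.92, -1.35, 0.42], [-1.01, -1.51, 1.18]]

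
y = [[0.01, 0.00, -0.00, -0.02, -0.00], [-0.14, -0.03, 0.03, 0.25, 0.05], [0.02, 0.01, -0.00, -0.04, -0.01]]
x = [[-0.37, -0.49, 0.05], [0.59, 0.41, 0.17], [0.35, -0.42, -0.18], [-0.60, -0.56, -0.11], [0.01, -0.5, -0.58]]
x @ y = [[0.07, 0.02, -0.01, -0.12, -0.02], [-0.05, -0.01, 0.01, 0.08, 0.02], [0.06, 0.01, -0.01, -0.1, -0.02], [0.07, 0.02, -0.02, -0.12, -0.03], [0.06, 0.01, -0.02, -0.1, -0.02]]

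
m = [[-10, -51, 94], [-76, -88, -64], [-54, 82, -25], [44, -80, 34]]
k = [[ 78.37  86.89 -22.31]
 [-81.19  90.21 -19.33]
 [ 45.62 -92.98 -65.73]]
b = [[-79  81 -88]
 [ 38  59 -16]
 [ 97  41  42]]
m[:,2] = [94, -64, -25, 34]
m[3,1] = -80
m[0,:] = [-10, -51, 94]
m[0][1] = -51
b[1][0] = 38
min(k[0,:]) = -22.31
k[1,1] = 90.21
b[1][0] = 38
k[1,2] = -19.33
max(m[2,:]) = 82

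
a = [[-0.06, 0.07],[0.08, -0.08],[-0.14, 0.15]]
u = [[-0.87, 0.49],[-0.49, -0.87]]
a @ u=[[0.02, -0.09], [-0.03, 0.11], [0.05, -0.20]]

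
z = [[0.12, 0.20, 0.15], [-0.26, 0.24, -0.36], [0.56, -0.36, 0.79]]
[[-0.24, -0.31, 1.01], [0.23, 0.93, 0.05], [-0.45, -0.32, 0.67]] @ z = [[0.62, -0.49, 0.87], [-0.19, 0.25, -0.26], [0.4, -0.41, 0.58]]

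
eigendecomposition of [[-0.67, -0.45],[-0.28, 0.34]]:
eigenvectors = [[-0.97, 0.37], [-0.24, -0.93]]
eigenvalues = [-0.78, 0.45]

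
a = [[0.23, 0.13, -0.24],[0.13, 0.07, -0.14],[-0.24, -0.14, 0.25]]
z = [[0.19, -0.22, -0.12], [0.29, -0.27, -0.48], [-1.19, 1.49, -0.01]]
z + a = [[0.42, -0.09, -0.36], [0.42, -0.2, -0.62], [-1.43, 1.35, 0.24]]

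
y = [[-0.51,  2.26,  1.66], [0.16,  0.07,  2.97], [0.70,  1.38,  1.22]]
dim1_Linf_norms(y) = [2.26, 2.97, 1.38]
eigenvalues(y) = [(3.28+0j), (-1.25+0.67j), (-1.25-0.67j)]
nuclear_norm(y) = 6.82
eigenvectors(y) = [[(0.59+0j), (-0.83+0j), -0.83-0.00j], [(0.56+0j), (0.25-0.43j), (0.25+0.43j)], [(0.58+0j), (0.03+0.25j), (0.03-0.25j)]]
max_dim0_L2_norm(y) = 3.61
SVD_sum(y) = [[0.05, 1.32, 2.21], [0.05, 1.33, 2.22], [0.04, 0.91, 1.52]] + [[-0.16, 0.98, -0.58], [0.2, -1.25, 0.74], [-0.06, 0.4, -0.23]] + [[-0.41, -0.04, 0.04], [-0.09, -0.01, 0.01], [0.73, 0.08, -0.06]]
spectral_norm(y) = 4.06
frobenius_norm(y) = 4.57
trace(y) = 0.78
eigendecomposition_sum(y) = [[(0.39+0j), 1.09-0.00j, (1.88+0j)], [(0.38+0j), (1.04-0j), (1.8+0j)], [(0.39+0j), (1.07-0j), (1.85+0j)]] + [[(-0.45+0.48j), (0.59+0.6j), -0.11-1.07j], [-0.11-0.38j, -0.48+0.12j, (0.58+0.27j)], [(0.16+0.12j), 0.16-0.19j, -0.31+0.07j]] + [[(-0.45-0.48j), 0.59-0.60j, -0.11+1.07j], [(-0.11+0.38j), (-0.48-0.12j), 0.58-0.27j], [0.16-0.12j, (0.16+0.19j), (-0.31-0.07j)]]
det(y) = 6.59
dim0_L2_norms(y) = [0.88, 2.65, 3.61]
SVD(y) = [[0.63,-0.60,-0.49], [0.64,0.76,-0.11], [0.44,-0.24,0.87]] @ diag([4.055845038080865, 1.9216851653363713, 0.8454272011243471]) @ [[0.02, 0.51, 0.86], [0.13, -0.85, 0.51], [0.99, 0.11, -0.09]]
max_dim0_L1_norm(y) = 5.85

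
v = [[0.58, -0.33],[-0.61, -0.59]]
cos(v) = [[0.74, -0.00], [-0.00, 0.74]]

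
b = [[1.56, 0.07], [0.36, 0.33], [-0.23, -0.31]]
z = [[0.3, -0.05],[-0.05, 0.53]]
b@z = [[0.46, -0.04], [0.09, 0.16], [-0.05, -0.15]]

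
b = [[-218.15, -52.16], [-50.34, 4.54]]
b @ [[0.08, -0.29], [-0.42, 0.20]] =[[4.46, 52.83], [-5.93, 15.51]]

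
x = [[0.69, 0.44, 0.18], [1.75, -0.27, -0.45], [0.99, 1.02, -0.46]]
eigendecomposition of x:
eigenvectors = [[(-0.59+0j), (0.03-0.18j), 0.03+0.18j],[(-0.49+0j), -0.17+0.60j, (-0.17-0.6j)],[-0.64+0.00j, 0.76+0.00j, (0.76-0j)]]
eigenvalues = [(1.25+0j), (-0.65+0.57j), (-0.65-0.57j)]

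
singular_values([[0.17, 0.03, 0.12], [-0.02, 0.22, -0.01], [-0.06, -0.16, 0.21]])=[0.32, 0.21, 0.14]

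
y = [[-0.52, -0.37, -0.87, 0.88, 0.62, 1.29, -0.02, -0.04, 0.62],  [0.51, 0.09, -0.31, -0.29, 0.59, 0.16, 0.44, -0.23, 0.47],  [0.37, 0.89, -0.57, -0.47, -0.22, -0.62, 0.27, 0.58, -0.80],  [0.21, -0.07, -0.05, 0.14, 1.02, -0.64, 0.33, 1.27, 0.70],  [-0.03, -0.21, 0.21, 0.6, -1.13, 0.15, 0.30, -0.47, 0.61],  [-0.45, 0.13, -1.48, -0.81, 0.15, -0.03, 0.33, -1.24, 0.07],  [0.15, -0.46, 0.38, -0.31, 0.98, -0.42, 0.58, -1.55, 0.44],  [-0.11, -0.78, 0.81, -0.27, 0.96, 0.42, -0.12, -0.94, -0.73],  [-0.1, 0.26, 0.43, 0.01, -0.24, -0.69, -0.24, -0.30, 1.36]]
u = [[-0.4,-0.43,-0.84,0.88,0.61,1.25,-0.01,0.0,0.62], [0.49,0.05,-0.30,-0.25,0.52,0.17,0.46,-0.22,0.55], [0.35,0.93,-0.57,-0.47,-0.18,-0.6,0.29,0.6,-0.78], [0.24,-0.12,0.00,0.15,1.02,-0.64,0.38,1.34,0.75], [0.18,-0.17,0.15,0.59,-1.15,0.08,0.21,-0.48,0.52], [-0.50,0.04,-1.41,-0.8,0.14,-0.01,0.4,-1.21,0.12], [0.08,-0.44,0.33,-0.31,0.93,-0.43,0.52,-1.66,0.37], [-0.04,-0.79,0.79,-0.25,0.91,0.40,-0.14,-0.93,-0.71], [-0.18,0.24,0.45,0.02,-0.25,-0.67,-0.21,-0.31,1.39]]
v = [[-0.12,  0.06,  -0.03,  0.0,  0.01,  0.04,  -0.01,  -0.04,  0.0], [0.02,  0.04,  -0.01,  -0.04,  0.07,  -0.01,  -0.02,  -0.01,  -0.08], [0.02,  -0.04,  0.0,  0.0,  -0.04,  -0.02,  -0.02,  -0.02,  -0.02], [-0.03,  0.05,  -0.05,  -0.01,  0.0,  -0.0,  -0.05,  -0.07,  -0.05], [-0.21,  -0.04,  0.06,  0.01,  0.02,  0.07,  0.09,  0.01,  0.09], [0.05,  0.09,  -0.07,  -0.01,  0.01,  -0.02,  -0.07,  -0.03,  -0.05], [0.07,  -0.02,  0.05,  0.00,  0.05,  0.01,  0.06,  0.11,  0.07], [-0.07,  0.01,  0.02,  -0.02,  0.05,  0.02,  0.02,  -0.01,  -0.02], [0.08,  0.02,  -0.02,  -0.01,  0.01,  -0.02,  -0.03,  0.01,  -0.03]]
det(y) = -0.92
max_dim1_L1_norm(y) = 5.27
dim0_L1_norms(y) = [2.45, 3.26, 5.11, 3.78, 5.91, 4.42, 2.63, 6.62, 5.8]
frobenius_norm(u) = 5.52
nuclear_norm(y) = 13.99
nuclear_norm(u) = 13.91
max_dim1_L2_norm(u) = 2.15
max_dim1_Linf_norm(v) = 0.21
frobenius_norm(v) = 0.45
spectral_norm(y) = 3.00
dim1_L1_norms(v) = [0.31, 0.3, 0.18, 0.31, 0.6, 0.4, 0.44, 0.24, 0.23]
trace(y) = -1.02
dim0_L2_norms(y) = [0.98, 1.37, 2.1, 1.51, 2.25, 1.83, 0.99, 2.67, 2.17]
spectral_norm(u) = 3.03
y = v + u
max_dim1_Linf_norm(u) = 1.66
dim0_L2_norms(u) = [0.95, 1.4, 2.02, 1.49, 2.19, 1.78, 0.99, 2.76, 2.17]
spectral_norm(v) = 0.33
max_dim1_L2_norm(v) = 0.27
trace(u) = -0.95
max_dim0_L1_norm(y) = 6.62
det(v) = 0.00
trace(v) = -0.07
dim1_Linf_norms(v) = [0.12, 0.08, 0.04, 0.07, 0.21, 0.09, 0.11, 0.07, 0.08]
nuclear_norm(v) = 0.85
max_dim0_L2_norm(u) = 2.76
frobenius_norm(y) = 5.54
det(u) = 0.07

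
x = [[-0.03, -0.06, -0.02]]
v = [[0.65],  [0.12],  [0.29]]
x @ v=[[-0.03]]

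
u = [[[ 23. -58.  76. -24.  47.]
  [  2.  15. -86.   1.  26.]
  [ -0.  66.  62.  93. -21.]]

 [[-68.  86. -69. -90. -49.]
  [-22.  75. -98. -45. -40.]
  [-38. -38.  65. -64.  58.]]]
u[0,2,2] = 62.0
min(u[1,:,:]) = -98.0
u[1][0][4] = -49.0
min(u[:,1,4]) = -40.0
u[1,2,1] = -38.0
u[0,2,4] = -21.0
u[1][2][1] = -38.0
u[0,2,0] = -0.0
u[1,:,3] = [-90.0, -45.0, -64.0]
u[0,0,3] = -24.0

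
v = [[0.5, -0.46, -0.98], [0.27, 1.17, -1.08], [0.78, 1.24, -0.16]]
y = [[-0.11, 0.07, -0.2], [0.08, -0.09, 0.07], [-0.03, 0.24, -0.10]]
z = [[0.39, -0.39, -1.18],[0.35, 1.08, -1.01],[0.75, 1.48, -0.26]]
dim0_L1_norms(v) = [1.55, 2.87, 2.22]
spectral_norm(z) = 2.20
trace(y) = -0.30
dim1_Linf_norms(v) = [0.98, 1.17, 1.24]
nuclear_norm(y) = 0.54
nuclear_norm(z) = 3.92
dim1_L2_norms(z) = [1.3, 1.52, 1.68]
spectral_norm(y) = 0.35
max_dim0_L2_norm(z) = 1.87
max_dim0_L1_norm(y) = 0.4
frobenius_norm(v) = 2.49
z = v + y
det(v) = 1.51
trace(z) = 1.21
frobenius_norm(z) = 2.61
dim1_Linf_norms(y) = [0.2, 0.09, 0.24]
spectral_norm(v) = 2.08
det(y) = -0.00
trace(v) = 1.51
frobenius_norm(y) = 0.38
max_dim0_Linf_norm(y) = 0.24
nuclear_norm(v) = 3.90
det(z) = 1.08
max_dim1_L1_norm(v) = 2.52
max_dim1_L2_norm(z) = 1.68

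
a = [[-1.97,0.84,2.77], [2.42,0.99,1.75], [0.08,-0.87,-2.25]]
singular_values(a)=[4.27, 3.12, 0.0]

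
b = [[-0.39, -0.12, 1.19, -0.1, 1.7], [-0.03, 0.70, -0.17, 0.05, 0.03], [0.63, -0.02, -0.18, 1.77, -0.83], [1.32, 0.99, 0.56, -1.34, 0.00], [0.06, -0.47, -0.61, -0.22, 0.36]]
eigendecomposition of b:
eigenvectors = [[0.45+0.35j, (0.45-0.35j), -0.00-0.25j, -0.00+0.25j, 0.45+0.00j], [-0.04+0.00j, (-0.04-0j), (0.09-0.22j), (0.09+0.22j), (-0.64+0j)], [(-0.59+0j), (-0.59-0j), -0.69+0.00j, -0.69-0.00j, (0.59+0j)], [0.32-0.45j, (0.32+0.45j), -0.17-0.20j, -0.17+0.20j, 0.13+0.00j], [(-0.12-0.1j), (-0.12+0.1j), 0.54-0.22j, 0.54+0.22j, -0.12+0.00j]]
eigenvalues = [(-1.79+0.83j), (-1.79-0.83j), (0.93+0.48j), (0.93-0.48j), (0.87+0j)]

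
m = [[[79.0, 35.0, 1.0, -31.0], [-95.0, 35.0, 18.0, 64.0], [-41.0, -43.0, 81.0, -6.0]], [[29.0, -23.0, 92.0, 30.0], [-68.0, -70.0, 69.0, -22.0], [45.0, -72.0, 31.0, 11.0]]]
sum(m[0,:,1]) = 27.0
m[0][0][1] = 35.0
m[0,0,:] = [79.0, 35.0, 1.0, -31.0]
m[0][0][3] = -31.0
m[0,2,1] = -43.0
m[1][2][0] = 45.0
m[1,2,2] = 31.0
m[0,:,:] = [[79.0, 35.0, 1.0, -31.0], [-95.0, 35.0, 18.0, 64.0], [-41.0, -43.0, 81.0, -6.0]]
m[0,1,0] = -95.0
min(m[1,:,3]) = -22.0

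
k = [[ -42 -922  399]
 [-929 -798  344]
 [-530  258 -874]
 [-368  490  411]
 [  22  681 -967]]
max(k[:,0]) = 22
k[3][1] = 490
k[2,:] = [-530, 258, -874]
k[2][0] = -530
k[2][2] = -874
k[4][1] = 681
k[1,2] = 344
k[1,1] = -798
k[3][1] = 490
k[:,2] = [399, 344, -874, 411, -967]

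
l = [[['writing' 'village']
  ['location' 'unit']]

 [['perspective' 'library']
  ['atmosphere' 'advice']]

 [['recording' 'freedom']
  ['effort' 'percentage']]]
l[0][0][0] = 'writing'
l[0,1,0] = 'location'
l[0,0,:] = ['writing', 'village']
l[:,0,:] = [['writing', 'village'], ['perspective', 'library'], ['recording', 'freedom']]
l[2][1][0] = 'effort'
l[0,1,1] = 'unit'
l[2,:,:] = [['recording', 'freedom'], ['effort', 'percentage']]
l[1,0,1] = 'library'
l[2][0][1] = 'freedom'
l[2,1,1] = 'percentage'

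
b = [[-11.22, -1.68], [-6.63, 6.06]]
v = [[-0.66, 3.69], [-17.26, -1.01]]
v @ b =[[-17.06, 23.47], [200.35, 22.88]]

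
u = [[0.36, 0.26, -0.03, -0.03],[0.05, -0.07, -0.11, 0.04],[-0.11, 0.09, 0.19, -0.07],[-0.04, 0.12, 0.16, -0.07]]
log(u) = [[(-1.33-0.35j), 0.57-5.76j, -1.00-4.71j, -0.03+2.41j], [0.40+0.36j, -3.21+7.12j, 0.01+5.34j, (-0-2.31j)], [-0.84-0.57j, (-1.83-7.46j), (-3.87-6.98j), -0.37+4.36j], [-0.34-0.76j, (-3.12-5.89j), -0.81-7.68j, -4.51+6.49j]]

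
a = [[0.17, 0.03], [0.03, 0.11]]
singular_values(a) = [0.18, 0.1]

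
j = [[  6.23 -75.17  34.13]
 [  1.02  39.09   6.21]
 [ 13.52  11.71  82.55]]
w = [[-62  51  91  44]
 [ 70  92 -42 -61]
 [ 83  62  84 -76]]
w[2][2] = 84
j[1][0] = 1.02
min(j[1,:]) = 1.02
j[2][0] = 13.52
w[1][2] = -42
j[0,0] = 6.23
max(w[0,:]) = 91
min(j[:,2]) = 6.21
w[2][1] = 62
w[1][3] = -61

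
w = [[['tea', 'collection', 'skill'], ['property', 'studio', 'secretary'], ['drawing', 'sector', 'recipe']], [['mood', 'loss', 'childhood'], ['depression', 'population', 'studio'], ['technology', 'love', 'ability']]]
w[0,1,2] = 'secretary'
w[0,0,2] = 'skill'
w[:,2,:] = [['drawing', 'sector', 'recipe'], ['technology', 'love', 'ability']]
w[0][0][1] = 'collection'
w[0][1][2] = 'secretary'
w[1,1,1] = 'population'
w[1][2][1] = 'love'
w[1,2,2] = 'ability'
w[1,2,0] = 'technology'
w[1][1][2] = 'studio'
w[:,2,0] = ['drawing', 'technology']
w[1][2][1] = 'love'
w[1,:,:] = [['mood', 'loss', 'childhood'], ['depression', 'population', 'studio'], ['technology', 'love', 'ability']]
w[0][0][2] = 'skill'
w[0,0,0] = 'tea'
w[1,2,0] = 'technology'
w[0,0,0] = 'tea'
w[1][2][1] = 'love'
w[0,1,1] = 'studio'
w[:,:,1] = [['collection', 'studio', 'sector'], ['loss', 'population', 'love']]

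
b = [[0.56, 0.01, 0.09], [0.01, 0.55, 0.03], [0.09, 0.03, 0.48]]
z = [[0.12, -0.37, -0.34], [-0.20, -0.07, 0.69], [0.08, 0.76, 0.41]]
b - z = [[0.44, 0.38, 0.43], [0.21, 0.62, -0.66], [0.01, -0.73, 0.07]]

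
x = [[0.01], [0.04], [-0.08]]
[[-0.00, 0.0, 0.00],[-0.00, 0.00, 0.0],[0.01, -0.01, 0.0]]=x @ [[-0.08, 0.07, -0.00]]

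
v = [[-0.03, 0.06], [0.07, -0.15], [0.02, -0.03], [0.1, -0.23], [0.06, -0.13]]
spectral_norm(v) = 0.34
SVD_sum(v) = [[-0.03,0.06], [0.07,-0.15], [0.01,-0.03], [0.1,-0.23], [0.06,-0.13]] + [[-0.00, -0.0], [0.00, 0.0], [0.01, 0.0], [-0.00, -0.00], [0.00, 0.00]]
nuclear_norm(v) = 0.35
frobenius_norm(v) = 0.34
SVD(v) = [[-0.2,0.34],[0.48,-0.26],[0.1,-0.76],[0.73,0.46],[0.42,-0.15]] @ diag([0.3413800873071706, 0.007722434211344942]) @ [[0.41, -0.91], [-0.91, -0.41]]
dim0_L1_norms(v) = [0.28, 0.6]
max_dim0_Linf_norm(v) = 0.23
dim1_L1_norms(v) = [0.09, 0.22, 0.05, 0.33, 0.19]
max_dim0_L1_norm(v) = 0.6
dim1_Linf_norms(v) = [0.06, 0.15, 0.03, 0.23, 0.13]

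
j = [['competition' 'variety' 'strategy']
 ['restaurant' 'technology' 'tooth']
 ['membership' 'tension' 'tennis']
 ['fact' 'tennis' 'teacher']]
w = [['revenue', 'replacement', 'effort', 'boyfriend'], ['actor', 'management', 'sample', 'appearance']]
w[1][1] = 'management'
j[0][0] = 'competition'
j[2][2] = 'tennis'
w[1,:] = ['actor', 'management', 'sample', 'appearance']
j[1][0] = 'restaurant'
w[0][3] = 'boyfriend'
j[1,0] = 'restaurant'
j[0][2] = 'strategy'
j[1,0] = 'restaurant'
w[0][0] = 'revenue'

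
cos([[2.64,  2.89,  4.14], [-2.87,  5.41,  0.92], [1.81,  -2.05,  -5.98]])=[[-3.62, 3.20, -1.3], [-4.41, -0.77, -2.10], [0.29, 0.80, 1.26]]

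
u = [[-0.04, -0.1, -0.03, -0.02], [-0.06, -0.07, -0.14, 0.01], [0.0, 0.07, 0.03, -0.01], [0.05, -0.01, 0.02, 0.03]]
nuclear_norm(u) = 0.34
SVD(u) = [[-0.49,-0.6,0.5,0.39], [-0.8,0.48,-0.32,0.15], [0.32,0.47,0.28,0.77], [0.13,-0.43,-0.75,0.48]] @ diag([0.20178497108817936, 0.08168544011752525, 0.05924428056087887, 0.0006553903971569101]) @ [[0.37, 0.62, 0.69, 0.01], [-0.32, 0.78, -0.54, -0.01], [-0.66, -0.02, 0.38, -0.65], [-0.57, -0.02, 0.31, 0.76]]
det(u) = -0.00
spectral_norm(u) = 0.20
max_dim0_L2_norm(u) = 0.15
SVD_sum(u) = [[-0.04, -0.06, -0.07, -0.00], [-0.06, -0.1, -0.11, -0.00], [0.02, 0.04, 0.04, 0.0], [0.01, 0.02, 0.02, 0.00]] + [[0.02, -0.04, 0.03, 0.0],  [-0.01, 0.03, -0.02, -0.00],  [-0.01, 0.03, -0.02, -0.0],  [0.01, -0.03, 0.02, 0.00]] + [[-0.02, -0.00, 0.01, -0.02], [0.01, 0.00, -0.01, 0.01], [-0.01, -0.00, 0.01, -0.01], [0.03, 0.00, -0.02, 0.03]] + [[-0.00, -0.0, 0.00, 0.00],[-0.00, -0.0, 0.0, 0.00],[-0.0, -0.0, 0.0, 0.00],[-0.00, -0.00, 0.00, 0.0]]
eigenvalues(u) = [(-0.08+0j), (0.01+0.07j), (0.01-0.07j), 0j]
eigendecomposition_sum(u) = [[(-0.09-0j),  -0.08-0.00j,  (-0.12-0j),  (-0.02+0j)], [-0.05-0.00j,  -0.05-0.00j,  -0.07-0.00j,  (-0.01+0j)], [0.04+0.00j,  (0.03+0j),  (0.05+0j),  0.01-0.00j], [0.03+0.00j,  0.03+0.00j,  (0.04+0j),  0.01-0.00j]] + [[0.03+0.01j, (-0.01-0.02j), (0.04-0.02j), 0.00+0.02j], [(-0-0.02j), -0.01+0.02j, (-0.03-0.02j), (0.01-0.01j)], [-0.02+0.01j, 0.02+0.01j, (-0.01+0.04j), (-0.01-0.01j)], [(0.01-0.02j), (-0.02+0j), -0.01-0.03j, (0.01+0j)]] + [[0.03-0.01j, -0.01+0.02j, (0.04+0.02j), 0.00-0.02j], [-0.00+0.02j, -0.01-0.02j, (-0.03+0.02j), (0.01+0.01j)], [(-0.02-0.01j), 0.02-0.01j, (-0.01-0.04j), (-0.01+0.01j)], [0.01+0.02j, (-0.02-0j), -0.01+0.03j, 0.01-0.00j]] + [[(-0-0j), (-0-0j), (-0-0j), (-0+0j)],[(-0-0j), (-0-0j), -0.00-0.00j, (-0+0j)],[0j, 0j, 0j, -0j],[0j, 0.00+0.00j, 0j, 0.00-0.00j]]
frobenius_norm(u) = 0.23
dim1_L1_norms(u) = [0.19, 0.28, 0.11, 0.11]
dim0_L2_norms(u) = [0.09, 0.14, 0.15, 0.04]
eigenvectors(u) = [[(0.78+0j),0.60+0.00j,(0.6-0j),(-0.56+0j)], [(0.47+0j),(-0.25-0.42j),(-0.25+0.42j),-0.01+0.00j], [-0.32+0.00j,-0.30+0.35j,(-0.3-0.35j),0.30+0.00j], [-0.25+0.00j,(0.07-0.42j),0.07+0.42j,(0.77+0j)]]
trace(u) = -0.05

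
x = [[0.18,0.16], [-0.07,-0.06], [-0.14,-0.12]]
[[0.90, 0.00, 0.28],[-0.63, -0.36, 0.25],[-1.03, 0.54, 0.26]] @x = [[0.12,  0.11], [-0.12,  -0.11], [-0.26,  -0.23]]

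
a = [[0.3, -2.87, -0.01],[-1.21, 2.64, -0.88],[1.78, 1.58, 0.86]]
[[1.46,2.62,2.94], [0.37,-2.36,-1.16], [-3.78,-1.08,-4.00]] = a @ [[-1.26, 0.39, -0.86], [-0.64, -0.87, -1.11], [-0.61, -0.47, -0.83]]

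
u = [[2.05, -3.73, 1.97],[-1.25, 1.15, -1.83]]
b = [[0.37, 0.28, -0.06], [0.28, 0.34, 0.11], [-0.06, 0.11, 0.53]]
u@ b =[[-0.4, -0.48, 0.51], [-0.03, -0.16, -0.77]]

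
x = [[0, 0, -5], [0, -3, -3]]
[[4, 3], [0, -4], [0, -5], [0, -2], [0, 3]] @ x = [[0, -9, -29], [0, 12, 12], [0, 15, 15], [0, 6, 6], [0, -9, -9]]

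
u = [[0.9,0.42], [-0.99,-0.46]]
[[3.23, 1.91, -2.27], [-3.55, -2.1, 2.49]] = u @ [[3.43, 2.53, -1.97], [0.34, -0.88, -1.18]]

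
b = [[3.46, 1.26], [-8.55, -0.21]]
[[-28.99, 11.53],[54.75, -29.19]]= b @ [[-6.26, 3.42], [-5.82, -0.24]]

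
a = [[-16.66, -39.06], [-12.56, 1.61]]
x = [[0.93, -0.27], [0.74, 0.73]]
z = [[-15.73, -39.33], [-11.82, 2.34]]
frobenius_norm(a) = 44.31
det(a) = -517.42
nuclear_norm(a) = 54.76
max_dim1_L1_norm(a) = 55.72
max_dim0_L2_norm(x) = 1.19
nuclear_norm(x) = 1.94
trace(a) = -15.05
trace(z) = -13.39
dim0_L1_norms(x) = [1.67, 1.0]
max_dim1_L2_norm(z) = 42.36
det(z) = -501.69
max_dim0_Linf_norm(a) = 39.06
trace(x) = 1.66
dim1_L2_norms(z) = [42.36, 12.05]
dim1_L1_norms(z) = [55.06, 14.16]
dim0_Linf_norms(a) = [16.66, 39.06]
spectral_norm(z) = 42.42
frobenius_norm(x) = 1.42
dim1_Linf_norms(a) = [39.06, 12.56]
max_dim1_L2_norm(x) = 1.04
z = a + x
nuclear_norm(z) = 54.25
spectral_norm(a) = 42.62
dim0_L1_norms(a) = [29.22, 40.67]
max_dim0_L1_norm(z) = 41.67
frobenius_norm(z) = 44.04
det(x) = 0.88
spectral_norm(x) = 1.23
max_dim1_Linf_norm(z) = 39.33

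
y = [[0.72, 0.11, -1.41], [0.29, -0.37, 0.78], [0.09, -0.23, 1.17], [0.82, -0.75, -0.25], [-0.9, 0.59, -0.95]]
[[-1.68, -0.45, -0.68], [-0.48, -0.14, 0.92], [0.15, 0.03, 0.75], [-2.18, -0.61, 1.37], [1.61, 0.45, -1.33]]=y @ [[-1.61, -0.43, -0.14], [0.99, 0.3, -2.06], [0.45, 0.12, 0.25]]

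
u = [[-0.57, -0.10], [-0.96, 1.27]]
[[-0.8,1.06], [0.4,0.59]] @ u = [[-0.56,  1.43], [-0.79,  0.71]]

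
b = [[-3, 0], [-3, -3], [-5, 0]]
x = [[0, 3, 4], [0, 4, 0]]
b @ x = [[0, -9, -12], [0, -21, -12], [0, -15, -20]]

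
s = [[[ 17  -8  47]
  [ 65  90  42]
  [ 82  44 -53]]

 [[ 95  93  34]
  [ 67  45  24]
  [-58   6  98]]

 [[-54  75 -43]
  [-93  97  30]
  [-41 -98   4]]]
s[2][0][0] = -54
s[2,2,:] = [-41, -98, 4]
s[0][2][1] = 44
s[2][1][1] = 97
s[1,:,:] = [[95, 93, 34], [67, 45, 24], [-58, 6, 98]]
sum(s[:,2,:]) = -16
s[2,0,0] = -54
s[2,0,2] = -43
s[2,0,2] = -43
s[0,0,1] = -8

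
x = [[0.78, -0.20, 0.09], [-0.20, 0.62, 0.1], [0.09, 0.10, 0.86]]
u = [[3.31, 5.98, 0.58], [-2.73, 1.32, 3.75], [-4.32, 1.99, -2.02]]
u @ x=[[1.44, 3.1, 1.39], [-2.06, 1.74, 3.11], [-3.95, 1.9, -1.93]]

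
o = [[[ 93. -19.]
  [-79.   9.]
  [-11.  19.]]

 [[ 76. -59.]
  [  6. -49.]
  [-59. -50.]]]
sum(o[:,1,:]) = -113.0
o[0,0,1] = -19.0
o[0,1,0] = -79.0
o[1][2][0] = -59.0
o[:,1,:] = [[-79.0, 9.0], [6.0, -49.0]]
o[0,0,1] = -19.0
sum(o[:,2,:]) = -101.0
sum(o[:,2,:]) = -101.0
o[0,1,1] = 9.0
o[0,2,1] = 19.0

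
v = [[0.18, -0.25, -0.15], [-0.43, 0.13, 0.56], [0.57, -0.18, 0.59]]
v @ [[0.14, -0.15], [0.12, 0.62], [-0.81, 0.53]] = [[0.12, -0.26], [-0.5, 0.44], [-0.42, 0.12]]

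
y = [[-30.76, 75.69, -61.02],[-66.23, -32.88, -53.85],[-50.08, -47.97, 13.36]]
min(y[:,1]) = -47.97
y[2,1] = -47.97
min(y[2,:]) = -50.08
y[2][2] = 13.36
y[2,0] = -50.08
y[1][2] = -53.85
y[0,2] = -61.02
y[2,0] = -50.08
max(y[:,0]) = -30.76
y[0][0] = -30.76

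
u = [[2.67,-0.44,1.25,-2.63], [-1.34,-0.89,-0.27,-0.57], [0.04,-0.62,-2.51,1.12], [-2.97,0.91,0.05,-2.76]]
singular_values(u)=[4.45, 4.35, 2.02, 1.06]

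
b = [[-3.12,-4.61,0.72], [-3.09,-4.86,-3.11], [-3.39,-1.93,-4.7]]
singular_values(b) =[9.62, 4.25, 1.02]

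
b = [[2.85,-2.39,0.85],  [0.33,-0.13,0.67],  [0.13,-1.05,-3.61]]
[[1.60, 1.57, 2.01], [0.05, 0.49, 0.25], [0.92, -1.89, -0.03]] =b @ [[0.09, 0.31, 0.21], [-0.59, -0.09, -0.53], [-0.08, 0.56, 0.17]]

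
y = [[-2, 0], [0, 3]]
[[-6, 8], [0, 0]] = y@[[3, -4], [0, 0]]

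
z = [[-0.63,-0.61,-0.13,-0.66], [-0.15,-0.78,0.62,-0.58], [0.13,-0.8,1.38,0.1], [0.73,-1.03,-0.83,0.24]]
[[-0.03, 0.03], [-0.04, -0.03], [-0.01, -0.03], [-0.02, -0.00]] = z @ [[-0.01,  -0.09], [0.02,  -0.02], [0.0,  -0.03], [0.04,  0.07]]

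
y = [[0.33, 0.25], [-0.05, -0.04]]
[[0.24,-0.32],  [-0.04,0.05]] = y@[[1.17, -0.45], [-0.58, -0.68]]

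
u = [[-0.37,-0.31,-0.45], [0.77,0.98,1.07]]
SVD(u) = [[-0.37, 0.93], [0.93, 0.37]] @ diag([1.7675353821473239, 0.09756368616095791]) @ [[0.48, 0.58, 0.66],  [-0.6, 0.76, -0.23]]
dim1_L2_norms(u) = [0.66, 1.64]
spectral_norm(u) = 1.77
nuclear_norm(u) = 1.87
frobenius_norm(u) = 1.77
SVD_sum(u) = [[-0.32, -0.38, -0.43],[0.79, 0.95, 1.08]] + [[-0.05, 0.07, -0.02], [-0.02, 0.03, -0.01]]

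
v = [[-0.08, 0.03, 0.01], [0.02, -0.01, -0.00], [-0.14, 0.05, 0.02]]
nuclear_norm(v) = 0.18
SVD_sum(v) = [[-0.08, 0.03, 0.01], [0.02, -0.01, -0.00], [-0.14, 0.05, 0.02]] + [[0.00, 0.0, -0.0], [-0.00, -0.00, 0.0], [-0.0, -0.0, 0.00]] + [[-0.0, -0.00, -0.0], [-0.00, -0.0, -0.00], [0.0, 0.00, 0.0]]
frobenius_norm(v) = 0.17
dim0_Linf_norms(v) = [0.14, 0.05, 0.02]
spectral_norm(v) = 0.17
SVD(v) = [[-0.49, 0.30, -0.82], [0.13, -0.9, -0.41], [-0.86, -0.3, 0.41]] @ diag([0.17430498114135745, 0.004215868749264306, 1.6268231089479678e-18]) @ [[0.93,-0.34,-0.13], [0.14,0.66,-0.73], [0.33,0.67,0.67]]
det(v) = 0.00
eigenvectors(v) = [[-0.5, 0.33, 0.25], [0.16, 0.67, 0.39], [-0.85, 0.67, 0.89]]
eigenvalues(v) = [-0.07, 0.0, 0.0]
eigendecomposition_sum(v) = [[-0.08, 0.03, 0.01], [0.02, -0.01, -0.00], [-0.13, 0.05, 0.01]] + [[0.0,0.0,-0.00], [0.0,0.0,-0.00], [0.00,0.0,-0.0]] + [[-0.0, -0.0, 0.0], [-0.0, -0.0, 0.00], [-0.01, -0.00, 0.01]]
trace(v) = -0.07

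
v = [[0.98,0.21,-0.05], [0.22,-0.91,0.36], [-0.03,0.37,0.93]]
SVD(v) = [[-0.49, 0.78, -0.39], [-0.75, -0.15, 0.64], [0.44, 0.61, 0.66]] @ diag([1.007623166768476, 1.003556878448376, 0.9966790584287507]) @ [[-0.66, 0.74, 0.16], [0.71, 0.53, 0.47], [-0.26, -0.42, 0.87]]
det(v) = -1.01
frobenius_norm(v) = 1.74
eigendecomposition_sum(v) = [[(-0.01-0j), (0.11-0j), -0.02+0.00j], [(0.11+0j), (-0.96+0j), (0.18-0j)], [-0.02-0.00j, (0.18-0j), -0.03+0.00j]] + [[(0.5-0.09j), (0.05+0.08j), (-0.01+0.45j)],  [(0.06-0.11j), (0.02+0j), 0.09+0.07j],  [(-0-0.55j), 0.09-0.04j, (0.48+0.1j)]] + [[0.50+0.09j, (0.05-0.08j), (-0.01-0.45j)], [(0.06+0.11j), (0.02-0j), 0.09-0.07j], [-0.00+0.55j, 0.09+0.04j, 0.48-0.10j]]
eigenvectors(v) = [[(-0.11+0j),(-0.12-0.66j),-0.12+0.66j], [0.98+0.00j,-0.15-0.07j,-0.15+0.07j], [-0.19+0.00j,(-0.72+0j),-0.72-0.00j]]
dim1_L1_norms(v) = [1.24, 1.49, 1.33]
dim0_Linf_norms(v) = [0.98, 0.91, 0.93]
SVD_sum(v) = [[0.33, -0.37, -0.08], [0.5, -0.56, -0.12], [-0.29, 0.32, 0.07]] + [[0.55, 0.41, 0.37], [-0.11, -0.08, -0.07], [0.43, 0.32, 0.29]] + [[0.10, 0.17, -0.34], [-0.17, -0.27, 0.55], [-0.17, -0.28, 0.57]]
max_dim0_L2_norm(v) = 1.0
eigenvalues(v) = [(-1+0j), (1+0.01j), (1-0.01j)]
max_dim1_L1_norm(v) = 1.49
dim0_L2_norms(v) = [1.0, 1.0, 1.0]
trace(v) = 1.00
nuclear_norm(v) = 3.01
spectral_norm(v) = 1.01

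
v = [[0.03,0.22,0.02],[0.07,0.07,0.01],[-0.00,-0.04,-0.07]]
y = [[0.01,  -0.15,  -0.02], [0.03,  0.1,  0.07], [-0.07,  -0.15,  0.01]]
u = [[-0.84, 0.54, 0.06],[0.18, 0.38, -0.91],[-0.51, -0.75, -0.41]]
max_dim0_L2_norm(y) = 0.23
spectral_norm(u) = 1.00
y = u @ v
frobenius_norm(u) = 1.73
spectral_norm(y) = 0.24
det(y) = 0.00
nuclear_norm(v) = 0.36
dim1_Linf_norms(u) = [0.84, 0.91, 0.75]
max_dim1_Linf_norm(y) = 0.15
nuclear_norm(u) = 3.00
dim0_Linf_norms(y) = [0.07, 0.15, 0.07]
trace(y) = 0.12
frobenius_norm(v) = 0.26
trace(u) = -0.87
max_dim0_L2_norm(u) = 1.0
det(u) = 1.00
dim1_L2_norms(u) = [1.0, 1.0, 1.0]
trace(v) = 0.03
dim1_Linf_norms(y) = [0.15, 0.1, 0.15]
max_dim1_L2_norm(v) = 0.22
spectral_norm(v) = 0.24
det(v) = 0.00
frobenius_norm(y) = 0.26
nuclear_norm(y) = 0.36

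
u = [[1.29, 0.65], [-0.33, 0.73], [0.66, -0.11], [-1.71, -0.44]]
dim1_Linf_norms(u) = [1.29, 0.73, 0.66, 1.71]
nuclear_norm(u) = 3.23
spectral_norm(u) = 2.35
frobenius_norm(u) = 2.51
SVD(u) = [[-0.61, -0.29], [0.05, -0.90], [-0.26, 0.33], [0.75, -0.07]] @ diag([2.34692907070015, 0.886410704528397]) @ [[-0.96, -0.28], [0.28, -0.96]]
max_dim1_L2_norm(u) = 1.77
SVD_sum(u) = [[1.36,0.40], [-0.11,-0.03], [0.58,0.17], [-1.69,-0.50]] + [[-0.07, 0.25],[-0.22, 0.76],[0.08, -0.28],[-0.02, 0.06]]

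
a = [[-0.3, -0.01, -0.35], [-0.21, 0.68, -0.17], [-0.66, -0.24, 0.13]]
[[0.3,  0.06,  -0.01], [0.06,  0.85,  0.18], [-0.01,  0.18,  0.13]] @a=[[-0.10, 0.04, -0.12], [-0.32, 0.53, -0.14], [-0.12, 0.09, -0.01]]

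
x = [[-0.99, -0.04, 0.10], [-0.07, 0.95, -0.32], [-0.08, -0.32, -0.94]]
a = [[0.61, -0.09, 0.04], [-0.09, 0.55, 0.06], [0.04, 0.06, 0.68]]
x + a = [[-0.38, -0.13, 0.14],[-0.16, 1.5, -0.26],[-0.04, -0.26, -0.26]]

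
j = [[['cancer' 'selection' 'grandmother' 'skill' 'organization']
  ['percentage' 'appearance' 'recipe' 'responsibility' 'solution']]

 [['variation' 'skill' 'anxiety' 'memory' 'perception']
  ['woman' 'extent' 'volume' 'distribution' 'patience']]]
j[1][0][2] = 'anxiety'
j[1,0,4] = 'perception'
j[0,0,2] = 'grandmother'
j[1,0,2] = 'anxiety'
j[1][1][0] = 'woman'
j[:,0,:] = [['cancer', 'selection', 'grandmother', 'skill', 'organization'], ['variation', 'skill', 'anxiety', 'memory', 'perception']]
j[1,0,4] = 'perception'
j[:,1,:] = [['percentage', 'appearance', 'recipe', 'responsibility', 'solution'], ['woman', 'extent', 'volume', 'distribution', 'patience']]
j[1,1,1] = 'extent'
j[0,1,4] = 'solution'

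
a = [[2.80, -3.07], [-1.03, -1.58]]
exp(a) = [[27.46, -16.76], [-5.62, 3.55]]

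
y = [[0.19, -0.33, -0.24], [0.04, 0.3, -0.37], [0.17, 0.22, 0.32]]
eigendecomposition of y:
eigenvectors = [[(0.8+0j), (-0.66+0j), -0.66-0.00j],[-0.57+0.00j, -0.22+0.50j, -0.22-0.50j],[(0.19+0j), 0.39+0.33j, (0.39-0.33j)]]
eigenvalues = [(0.37+0j), (0.22+0.37j), (0.22-0.37j)]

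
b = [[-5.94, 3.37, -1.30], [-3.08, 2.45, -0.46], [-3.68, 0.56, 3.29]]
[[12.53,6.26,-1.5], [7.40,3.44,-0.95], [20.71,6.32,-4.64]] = b @ [[-2.66,-1.14,0.46], [0.29,0.09,0.02], [3.27,0.63,-0.90]]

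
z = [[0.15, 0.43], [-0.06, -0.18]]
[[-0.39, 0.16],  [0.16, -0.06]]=z@[[0.11, 0.75], [-0.94, 0.11]]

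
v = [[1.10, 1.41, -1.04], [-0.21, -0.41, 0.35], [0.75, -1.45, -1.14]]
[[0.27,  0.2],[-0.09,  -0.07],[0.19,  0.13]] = v@[[-0.02, -0.01], [0.04, 0.03], [-0.23, -0.16]]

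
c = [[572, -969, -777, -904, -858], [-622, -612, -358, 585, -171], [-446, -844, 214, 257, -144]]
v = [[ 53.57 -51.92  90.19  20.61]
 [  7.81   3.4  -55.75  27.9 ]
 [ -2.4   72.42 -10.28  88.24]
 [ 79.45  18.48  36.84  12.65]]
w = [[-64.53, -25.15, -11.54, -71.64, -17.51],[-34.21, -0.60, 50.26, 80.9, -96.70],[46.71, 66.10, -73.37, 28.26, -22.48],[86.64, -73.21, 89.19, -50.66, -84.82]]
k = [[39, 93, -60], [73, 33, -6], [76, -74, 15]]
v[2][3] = 88.24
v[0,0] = 53.57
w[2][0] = 46.71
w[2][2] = -73.37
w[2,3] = 28.26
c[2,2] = 214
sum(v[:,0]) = 138.43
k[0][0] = 39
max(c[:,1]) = -612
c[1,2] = -358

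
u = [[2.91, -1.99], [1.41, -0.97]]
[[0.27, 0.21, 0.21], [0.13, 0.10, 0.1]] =u@[[0.10, 0.08, 0.06], [0.01, 0.01, -0.02]]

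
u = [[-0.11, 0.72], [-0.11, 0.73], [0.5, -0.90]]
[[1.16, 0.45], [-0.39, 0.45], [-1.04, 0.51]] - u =[[1.27, -0.27], [-0.28, -0.28], [-1.54, 1.41]]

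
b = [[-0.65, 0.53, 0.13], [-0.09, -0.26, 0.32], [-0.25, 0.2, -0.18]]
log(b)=[[(-3.02+1.78j), 0.38-2.80j, 4.76+1.30j], [-2.10-0.39j, (-0.67+0.61j), (3.54-0.28j)], [(-0.87+1.03j), (-1.16-1.61j), (0.71+0.75j)]]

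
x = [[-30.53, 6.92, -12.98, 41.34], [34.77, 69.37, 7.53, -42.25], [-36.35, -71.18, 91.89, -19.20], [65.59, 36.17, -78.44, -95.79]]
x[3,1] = 36.17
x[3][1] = 36.17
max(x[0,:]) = 41.34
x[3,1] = 36.17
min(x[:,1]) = -71.18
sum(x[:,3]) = -115.9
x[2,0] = -36.35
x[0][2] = -12.98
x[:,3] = [41.34, -42.25, -19.2, -95.79]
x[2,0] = -36.35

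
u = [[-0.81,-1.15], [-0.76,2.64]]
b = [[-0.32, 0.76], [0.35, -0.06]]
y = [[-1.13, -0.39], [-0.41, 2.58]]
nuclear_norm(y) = 3.80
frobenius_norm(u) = 3.09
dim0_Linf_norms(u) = [0.81, 2.64]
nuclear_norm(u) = 3.94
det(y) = -3.08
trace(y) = 1.45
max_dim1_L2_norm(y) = 2.61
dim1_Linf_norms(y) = [1.13, 2.58]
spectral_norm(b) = 0.85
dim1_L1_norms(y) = [1.52, 2.99]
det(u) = -3.01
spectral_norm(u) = 2.91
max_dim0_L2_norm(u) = 2.88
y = u + b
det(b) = -0.25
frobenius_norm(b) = 0.90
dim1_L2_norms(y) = [1.2, 2.61]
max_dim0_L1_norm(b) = 0.82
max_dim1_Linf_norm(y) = 2.58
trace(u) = 1.83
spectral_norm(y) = 2.62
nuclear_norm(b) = 1.14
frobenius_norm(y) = 2.87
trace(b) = -0.38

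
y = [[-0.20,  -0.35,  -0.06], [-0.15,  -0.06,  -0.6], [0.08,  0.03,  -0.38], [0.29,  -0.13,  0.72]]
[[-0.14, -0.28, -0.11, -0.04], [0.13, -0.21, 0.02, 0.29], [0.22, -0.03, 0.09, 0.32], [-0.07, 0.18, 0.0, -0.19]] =y@ [[0.81,0.37,0.43,0.89], [-0.00,0.54,0.1,-0.29], [-0.42,0.2,-0.15,-0.67]]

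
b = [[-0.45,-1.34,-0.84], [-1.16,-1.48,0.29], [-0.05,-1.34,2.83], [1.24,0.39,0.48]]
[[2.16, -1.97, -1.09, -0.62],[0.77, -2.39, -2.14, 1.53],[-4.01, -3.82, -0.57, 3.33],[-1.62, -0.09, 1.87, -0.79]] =b@[[-0.55, -0.5, 1.40, -1.13], [-0.41, 1.92, 0.35, 0.09], [-1.62, -0.45, -0.01, 1.20]]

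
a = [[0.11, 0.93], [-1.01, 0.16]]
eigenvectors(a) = [[(-0.02+0.69j), -0.02-0.69j],[-0.72+0.00j, -0.72-0.00j]]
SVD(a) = [[0.21, 0.98], [0.98, -0.21]] @ diag([1.0265191794130128, 0.9321793680924475]) @ [[-0.94, 0.34], [0.34, 0.94]]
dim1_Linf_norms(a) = [0.93, 1.01]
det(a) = 0.96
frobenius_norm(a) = 1.39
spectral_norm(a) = 1.03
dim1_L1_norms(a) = [1.04, 1.17]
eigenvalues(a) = [(0.14+0.97j), (0.14-0.97j)]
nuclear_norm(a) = 1.96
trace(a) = 0.27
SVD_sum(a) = [[-0.2, 0.07], [-0.94, 0.34]] + [[0.31, 0.86], [-0.07, -0.18]]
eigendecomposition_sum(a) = [[(0.06+0.49j), (0.47-0.06j)], [(-0.5+0.07j), (0.08+0.48j)]] + [[0.06-0.49j, 0.47+0.06j], [(-0.5-0.07j), (0.08-0.48j)]]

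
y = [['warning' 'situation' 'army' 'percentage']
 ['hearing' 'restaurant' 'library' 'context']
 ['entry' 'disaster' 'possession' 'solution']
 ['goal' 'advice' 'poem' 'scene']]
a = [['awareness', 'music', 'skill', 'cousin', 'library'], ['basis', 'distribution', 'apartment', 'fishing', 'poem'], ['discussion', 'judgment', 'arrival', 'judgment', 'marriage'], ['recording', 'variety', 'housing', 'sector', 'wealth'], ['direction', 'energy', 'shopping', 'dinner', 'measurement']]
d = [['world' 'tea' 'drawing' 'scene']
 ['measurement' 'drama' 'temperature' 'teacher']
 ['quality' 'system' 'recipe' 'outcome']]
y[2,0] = 'entry'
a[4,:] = ['direction', 'energy', 'shopping', 'dinner', 'measurement']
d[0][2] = 'drawing'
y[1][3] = 'context'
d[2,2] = 'recipe'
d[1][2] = 'temperature'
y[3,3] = 'scene'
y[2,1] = 'disaster'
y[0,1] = 'situation'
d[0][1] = 'tea'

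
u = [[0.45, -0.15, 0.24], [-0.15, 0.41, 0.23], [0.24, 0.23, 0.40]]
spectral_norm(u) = 0.68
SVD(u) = [[-0.57, 0.62, -0.53],  [-0.32, -0.77, -0.56],  [-0.75, -0.15, 0.64]] @ diag([0.6810158329495182, 0.5768995490028306, 0.002084618047651195]) @ [[-0.57, -0.32, -0.75], [0.62, -0.77, -0.15], [-0.53, -0.56, 0.64]]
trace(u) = 1.26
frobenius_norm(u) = 0.89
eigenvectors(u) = [[0.53,0.62,0.57], [0.56,-0.77,0.32], [-0.64,-0.15,0.75]]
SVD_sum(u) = [[0.22,0.13,0.29], [0.13,0.07,0.17], [0.29,0.17,0.39]] + [[0.23, -0.28, -0.05], [-0.28, 0.34, 0.07], [-0.05, 0.07, 0.01]] + [[0.0, 0.00, -0.00],  [0.0, 0.0, -0.0],  [-0.0, -0.0, 0.0]]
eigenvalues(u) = [0.0, 0.58, 0.68]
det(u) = 0.00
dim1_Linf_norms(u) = [0.45, 0.41, 0.4]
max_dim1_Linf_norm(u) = 0.45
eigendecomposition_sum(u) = [[0.0, 0.00, -0.00],[0.0, 0.0, -0.00],[-0.0, -0.00, 0.0]] + [[0.23, -0.28, -0.05], [-0.28, 0.34, 0.07], [-0.05, 0.07, 0.01]] + [[0.22, 0.13, 0.29], [0.13, 0.07, 0.17], [0.29, 0.17, 0.39]]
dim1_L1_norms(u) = [0.84, 0.79, 0.87]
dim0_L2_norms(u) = [0.53, 0.49, 0.52]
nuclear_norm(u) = 1.26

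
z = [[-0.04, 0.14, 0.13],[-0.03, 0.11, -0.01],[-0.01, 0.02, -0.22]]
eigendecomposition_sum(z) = [[-0.04, 0.14, -0.02], [-0.03, 0.11, -0.02], [-0.00, 0.0, -0.0]] + [[-0.01, 0.02, -0.01], [-0.0, 0.0, -0.0], [0.00, -0.00, 0.00]] + [[0.01, -0.01, 0.16],[0.00, -0.0, 0.01],[-0.01, 0.02, -0.22]]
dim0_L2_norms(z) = [0.05, 0.18, 0.26]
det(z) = 0.00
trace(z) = -0.15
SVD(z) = [[-0.65,-0.53,0.54],  [-0.11,-0.64,-0.76],  [0.75,-0.56,0.36]] @ diag([0.2648458200593863, 0.17306182836147418, 0.0025090159933382665]) @ [[0.08, -0.33, -0.94], [0.27, -0.9, 0.34], [-0.96, -0.28, 0.01]]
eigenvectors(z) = [[0.79, 0.97, -0.58], [0.61, 0.25, -0.03], [0.01, -0.02, 0.81]]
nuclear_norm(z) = 0.44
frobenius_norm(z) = 0.32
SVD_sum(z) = [[-0.01, 0.06, 0.16], [-0.00, 0.01, 0.03], [0.02, -0.07, -0.19]] + [[-0.02, 0.08, -0.03], [-0.03, 0.10, -0.04], [-0.03, 0.09, -0.03]] + [[-0.00, -0.0, 0.00], [0.0, 0.00, -0.0], [-0.00, -0.0, 0.0]]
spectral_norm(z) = 0.26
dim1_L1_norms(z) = [0.31, 0.15, 0.25]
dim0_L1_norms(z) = [0.08, 0.27, 0.36]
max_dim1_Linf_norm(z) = 0.22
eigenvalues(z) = [0.07, -0.01, -0.21]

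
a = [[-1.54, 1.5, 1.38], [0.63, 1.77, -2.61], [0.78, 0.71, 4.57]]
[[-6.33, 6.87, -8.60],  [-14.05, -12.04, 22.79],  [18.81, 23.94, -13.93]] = a @ [[4.17, 0.55, 5.46], [-3.58, 0.48, 4.12], [3.96, 5.07, -4.62]]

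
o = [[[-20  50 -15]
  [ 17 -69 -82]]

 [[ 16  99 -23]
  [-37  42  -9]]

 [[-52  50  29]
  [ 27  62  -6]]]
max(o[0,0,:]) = 50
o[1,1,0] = -37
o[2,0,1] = 50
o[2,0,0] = -52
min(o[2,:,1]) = 50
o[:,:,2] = [[-15, -82], [-23, -9], [29, -6]]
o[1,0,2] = -23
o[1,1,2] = -9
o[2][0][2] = 29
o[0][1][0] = 17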